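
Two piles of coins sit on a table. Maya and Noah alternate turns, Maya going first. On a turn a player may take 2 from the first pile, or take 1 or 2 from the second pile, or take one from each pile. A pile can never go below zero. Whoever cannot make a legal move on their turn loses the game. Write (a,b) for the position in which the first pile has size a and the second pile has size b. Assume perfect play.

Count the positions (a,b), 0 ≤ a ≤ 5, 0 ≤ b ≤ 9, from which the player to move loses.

22

Positions with no move are L. A position that does have a move is losing for the player to move precisely when every available move leads to a winning position for the opponent. Fill in the labels:
Every move lowers a or b (never raises either), so fill the grid row by row in increasing a, and left to right within a row: each cell's successors are then already labelled.
      b=0  b=1  b=2  b=3  b=4  b=5  b=6  b=7  b=8  b=9
a=0:    L    W    W    L    W    W    L    W    W    L
a=1:    L    W    W    L    W    W    L    W    W    L
a=2:    W    W    L    W    W    L    W    W    L    W
a=3:    W    L    W    W    L    W    W    L    W    W
a=4:    L    W    W    L    W    W    L    W    W    L
a=5:    L    W    W    L    W    W    L    W    W    L
Cells with no legal move (terminal, hence L): (0,0), (1,0).
The remaining L cells, each justified by listing all of its moves:
(0,3): →(0,2)(W), (0,1)(W) — all W, so L
(0,6): →(0,5)(W), (0,4)(W) — all W, so L
(0,9): →(0,8)(W), (0,7)(W) — all W, so L
(1,3): →(1,2)(W), (1,1)(W), (0,2)(W) — all W, so L
(1,6): →(1,5)(W), (1,4)(W), (0,5)(W) — all W, so L
(1,9): →(1,8)(W), (1,7)(W), (0,8)(W) — all W, so L
(2,2): →(0,2)(W), (2,1)(W), (2,0)(W), (1,1)(W) — all W, so L
(2,5): →(0,5)(W), (2,4)(W), (2,3)(W), (1,4)(W) — all W, so L
(2,8): →(0,8)(W), (2,7)(W), (2,6)(W), (1,7)(W) — all W, so L
(3,1): →(1,1)(W), (3,0)(W), (2,0)(W) — all W, so L
(3,4): →(1,4)(W), (3,3)(W), (3,2)(W), (2,3)(W) — all W, so L
(3,7): →(1,7)(W), (3,6)(W), (3,5)(W), (2,6)(W) — all W, so L
(4,0): →(2,0)(W) only, which is W, so L
(4,3): →(2,3)(W), (4,2)(W), (4,1)(W), (3,2)(W) — all W, so L
(4,6): →(2,6)(W), (4,5)(W), (4,4)(W), (3,5)(W) — all W, so L
(4,9): →(2,9)(W), (4,8)(W), (4,7)(W), (3,8)(W) — all W, so L
(5,0): →(3,0)(W) only, which is W, so L
(5,3): →(3,3)(W), (5,2)(W), (5,1)(W), (4,2)(W) — all W, so L
(5,6): →(3,6)(W), (5,5)(W), (5,4)(W), (4,5)(W) — all W, so L
(5,9): →(3,9)(W), (5,8)(W), (5,7)(W), (4,8)(W) — all W, so L
Every other cell has at least one move into one of the L cells above, so it is W.
L cells per row: a=0: 4, a=1: 4, a=2: 3, a=3: 3, a=4: 4, a=5: 4; total 22.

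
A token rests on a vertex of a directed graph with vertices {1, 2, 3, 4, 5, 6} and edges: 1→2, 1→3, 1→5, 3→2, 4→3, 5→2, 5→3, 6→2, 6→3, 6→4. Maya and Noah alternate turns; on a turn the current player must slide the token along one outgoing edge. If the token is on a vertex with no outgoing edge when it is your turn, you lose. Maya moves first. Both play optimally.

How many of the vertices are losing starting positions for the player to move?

Compute win/loss labels from the base case upward. A position with no move is L. Any other position is W if it can reach an L in one move, else L.
Every edge goes from a vertex to one that appears earlier in the order 2, 3, 4, 6, 5, 1, so processing vertices in that order labels each vertex after all of its successors.
2: no outgoing edge → L
3: W (go to 2, an L position)
4: L (sole option 3(W) is W)
6: W (go to 4, an L position)
5: W (go to 2, an L position)
1: W (go to 2, an L position)
The L vertices are 2, 4; that is 2 in all.

2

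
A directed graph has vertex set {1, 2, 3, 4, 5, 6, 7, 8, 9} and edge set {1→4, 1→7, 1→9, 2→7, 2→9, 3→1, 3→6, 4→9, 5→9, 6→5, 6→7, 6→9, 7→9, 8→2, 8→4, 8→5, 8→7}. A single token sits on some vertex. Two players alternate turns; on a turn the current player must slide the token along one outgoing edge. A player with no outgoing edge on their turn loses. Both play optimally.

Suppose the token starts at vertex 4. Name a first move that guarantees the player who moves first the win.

Build the W/L table. Terminal = L. A non-terminal position is W if it has a move to some L; otherwise it is L.
Every edge goes from a vertex to one that appears earlier in the order 9, 7, 4, 1, 5, 6, 2, 3, 8, so processing vertices in that order labels each vertex after all of its successors.
9: no outgoing edge → L
7: reaches L-position 9 → W
4: reaches L-position 9 → W
1: reaches L-position 9 → W
5: reaches L-position 9 → W
6: reaches L-position 9 → W
2: reaches L-position 9 → W
3: only reaches 6(W), 1(W), all W → L
8: only reaches 2(W), 5(W), 4(W), 7(W), all W → L
From 4, the L positions reachable in one move are: 9.

Move to 9.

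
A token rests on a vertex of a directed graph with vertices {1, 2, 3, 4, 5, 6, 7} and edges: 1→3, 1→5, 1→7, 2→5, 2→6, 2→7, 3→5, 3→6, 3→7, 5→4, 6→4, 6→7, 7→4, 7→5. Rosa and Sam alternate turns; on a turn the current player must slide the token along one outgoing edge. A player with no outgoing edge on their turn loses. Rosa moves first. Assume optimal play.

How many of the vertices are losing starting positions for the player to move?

Classify positions by backward induction: terminal positions (no move available) are L. From any other position, the mover wins iff some move reaches an L.
Every edge goes from a vertex to one that appears earlier in the order 4, 5, 7, 6, 3, 1, 2, so processing vertices in that order labels each vertex after all of its successors.
4: no outgoing edge → L
5: can move to 4, which is L ⇒ W
7: can move to 4, which is L ⇒ W
6: can move to 4, which is L ⇒ W
3: moves to 6(W), 7(W), 5(W); every one is W ⇒ L
1: can move to 3, which is L ⇒ W
2: moves to 6(W), 7(W), 5(W); every one is W ⇒ L
The L vertices are 2, 3, 4; that is 3 in all.

3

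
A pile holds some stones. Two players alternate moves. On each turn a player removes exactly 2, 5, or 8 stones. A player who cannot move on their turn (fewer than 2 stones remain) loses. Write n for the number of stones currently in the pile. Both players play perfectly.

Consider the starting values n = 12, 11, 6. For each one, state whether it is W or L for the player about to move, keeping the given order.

Classify positions by backward induction: terminal positions (no move available) are L. From any other position, the mover wins iff some move reaches an L.
n=0: no move → L
n=1: no move → L
n=2: →0(L), so W
n=3: →1(L), so W
n=4: →2(W) only, which is W, so L
n=5: →0(L), so W
n=6: →4(L), so W
n=7: →5(W), 2(W) — all W, so L
n=8: →0(L), so W
n=9: →7(L), so W
n=10: →8(W), 5(W), 2(W) — all W, so L
n=11: →9(W), 6(W), 3(W) — all W, so L
n=12: →10(L), so W

12: W, 11: L, 6: W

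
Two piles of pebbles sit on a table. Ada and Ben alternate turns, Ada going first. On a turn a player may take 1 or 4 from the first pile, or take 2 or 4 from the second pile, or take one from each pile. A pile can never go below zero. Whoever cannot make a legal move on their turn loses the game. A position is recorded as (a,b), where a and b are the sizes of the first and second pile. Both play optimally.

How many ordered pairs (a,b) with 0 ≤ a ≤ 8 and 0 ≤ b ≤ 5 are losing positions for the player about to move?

17

Label each position W (a win for the player to move) or L (a loss). A position with no legal move is L; any other position is W exactly when some move reaches an L, and L when every move reaches a W.
Every move lowers a or b (never raises either), so fill the grid row by row in increasing a, and left to right within a row: each cell's successors are then already labelled.
      b=0  b=1  b=2  b=3  b=4  b=5
a=0:    L    L    W    W    W    W
a=1:    W    W    W    L    L    W
a=2:    L    L    W    W    W    W
a=3:    W    W    W    L    L    W
a=4:    W    W    L    W    W    W
a=5:    L    L    W    W    W    W
a=6:    W    W    W    L    L    W
a=7:    L    L    W    W    W    W
a=8:    W    W    W    L    L    W
Cells with no legal move (terminal, hence L): (0,0), (0,1).
The remaining L cells, each justified by listing all of its moves:
(1,3): only reaches (0,3)(W), (1,1)(W), (0,2)(W), all W → L
(1,4): only reaches (0,4)(W), (1,2)(W), (1,0)(W), (0,3)(W), all W → L
(2,0): only reaches (1,0)(W), which is W → L
(2,1): only reaches (1,1)(W), (1,0)(W), all W → L
(3,3): only reaches (2,3)(W), (3,1)(W), (2,2)(W), all W → L
(3,4): only reaches (2,4)(W), (3,2)(W), (3,0)(W), (2,3)(W), all W → L
(4,2): only reaches (3,2)(W), (0,2)(W), (4,0)(W), (3,1)(W), all W → L
(5,0): only reaches (4,0)(W), (1,0)(W), all W → L
(5,1): only reaches (4,1)(W), (1,1)(W), (4,0)(W), all W → L
(6,3): only reaches (5,3)(W), (2,3)(W), (6,1)(W), (5,2)(W), all W → L
(6,4): only reaches (5,4)(W), (2,4)(W), (6,2)(W), (6,0)(W), (5,3)(W), all W → L
(7,0): only reaches (6,0)(W), (3,0)(W), all W → L
(7,1): only reaches (6,1)(W), (3,1)(W), (6,0)(W), all W → L
(8,3): only reaches (7,3)(W), (4,3)(W), (8,1)(W), (7,2)(W), all W → L
(8,4): only reaches (7,4)(W), (4,4)(W), (8,2)(W), (8,0)(W), (7,3)(W), all W → L
Every other cell has at least one move into one of the L cells above, so it is W.
L cells per row: a=0: 2, a=1: 2, a=2: 2, a=3: 2, a=4: 1, a=5: 2, a=6: 2, a=7: 2, a=8: 2; total 17.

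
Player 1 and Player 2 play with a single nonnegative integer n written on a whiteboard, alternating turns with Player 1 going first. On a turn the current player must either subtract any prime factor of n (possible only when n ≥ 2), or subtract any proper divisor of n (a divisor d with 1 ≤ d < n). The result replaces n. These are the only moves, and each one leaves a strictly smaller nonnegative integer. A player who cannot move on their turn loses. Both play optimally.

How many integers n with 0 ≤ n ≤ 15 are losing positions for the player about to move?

Classify positions by backward induction: terminal positions (no move available) are L. From any other position, the mover wins iff some move reaches an L.
n=0: no move → L
n=1: no move → L
n=2: W (go to 0, an L position)
n=3: W (go to 0, an L position)
n=4: L (options 2(W), 3(W) are all W)
n=5: W (go to 0, an L position)
n=6: W (go to 4, an L position)
n=7: W (go to 0, an L position)
n=8: W (go to 4, an L position)
n=9: L (options 6(W), 8(W) are all W)
n=10: W (go to 9, an L position)
n=11: W (go to 0, an L position)
n=12: W (go to 9, an L position)
n=13: W (go to 0, an L position)
n=14: L (options 7(W), 12(W), 13(W) are all W)
n=15: W (go to 14, an L position)
L entries with 0 ≤ n ≤ 15: n = 0, 1, 4, 9, 14; that makes 5.

5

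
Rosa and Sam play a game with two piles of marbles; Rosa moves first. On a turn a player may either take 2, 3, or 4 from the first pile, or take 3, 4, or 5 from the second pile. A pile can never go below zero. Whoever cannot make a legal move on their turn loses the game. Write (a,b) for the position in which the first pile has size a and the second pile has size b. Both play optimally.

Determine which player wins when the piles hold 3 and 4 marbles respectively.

Build the W/L table. Terminal = L. A non-terminal position is W if it has a move to some L; otherwise it is L.
No move ever increases a pile, so every position that can arise here has a ≤ 3 and b ≤ 4; it is enough to label the cells with 0 ≤ a ≤ 3 and 0 ≤ b ≤ 4.
Every move lowers a or b (never raises either), so fill the grid row by row in increasing a, and left to right within a row: each cell's successors are then already labelled.
      b=0  b=1  b=2  b=3  b=4
a=0:    L    L    L    W    W
a=1:    L    L    L    W    W
a=2:    W    W    W    L    L
a=3:    W    W    W    L    L
Cells with no legal move (terminal, hence L): (0,0), (0,1), (0,2), (1,0), (1,1), (1,2).
The remaining L cells, each justified by listing all of its moves:
(2,3): only reaches (0,3)(W), (2,0)(W), all W → L
(2,4): only reaches (0,4)(W), (2,1)(W), (2,0)(W), all W → L
(3,3): only reaches (1,3)(W), (0,3)(W), (3,0)(W), all W → L
(3,4): only reaches (1,4)(W), (0,4)(W), (3,1)(W), (3,0)(W), all W → L
Every other cell has at least one move into one of the L cells above, so it is W.
The starting position (3,4) is L: whatever Rosa does, the opponent receives a W position.

Sam wins.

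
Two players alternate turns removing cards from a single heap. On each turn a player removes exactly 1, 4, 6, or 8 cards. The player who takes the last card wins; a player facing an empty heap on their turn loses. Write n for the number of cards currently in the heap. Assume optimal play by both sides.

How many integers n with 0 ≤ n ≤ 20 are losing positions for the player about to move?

Label each position W (a win for the player to move) or L (a loss). A position with no legal move is L; any other position is W exactly when some move reaches an L, and L when every move reaches a W.
n=0: no move → L
n=1: →0(L), so W
n=2: →1(W) only, which is W, so L
n=3: →2(L), so W
n=4: →0(L), so W
n=5: →4(W), 1(W) — all W, so L
n=6: →5(L), so W
n=7: →6(W), 3(W), 1(W) — all W, so L
n=8: →7(L), so W
n=9: →5(L), so W
n=10: →2(L), so W
n=11: →7(L), so W
n=12: →11(W), 8(W), 6(W), 4(W) — all W, so L
n=13: →12(L), so W
n=14: →13(W), 10(W), 8(W), 6(W) — all W, so L
n=15: →14(L), so W
n=16: →12(L), so W
n=17: →16(W), 13(W), 11(W), 9(W) — all W, so L
n=18: →17(L), so W
n=19: →18(W), 15(W), 13(W), 11(W) — all W, so L
n=20: →19(L), so W
L entries with 0 ≤ n ≤ 20: n = 0, 2, 5, 7, 12, 14, 17, 19; that makes 8.

8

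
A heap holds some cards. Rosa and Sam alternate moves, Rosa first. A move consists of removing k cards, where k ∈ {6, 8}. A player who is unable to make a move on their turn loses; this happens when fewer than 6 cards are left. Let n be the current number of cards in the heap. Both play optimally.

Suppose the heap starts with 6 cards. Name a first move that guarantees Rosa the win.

Compute win/loss labels from the base case upward. A position with no move is L. Any other position is W if it can reach an L in one move, else L.
n=0: no move → L
n=1: no move → L
n=2: no move → L
n=3: no move → L
n=4: no move → L
n=5: no move → L
n=6: can move to 0, which is L ⇒ W
From 6, the L positions reachable in one move are: 0.

Remove 6, leaving 0.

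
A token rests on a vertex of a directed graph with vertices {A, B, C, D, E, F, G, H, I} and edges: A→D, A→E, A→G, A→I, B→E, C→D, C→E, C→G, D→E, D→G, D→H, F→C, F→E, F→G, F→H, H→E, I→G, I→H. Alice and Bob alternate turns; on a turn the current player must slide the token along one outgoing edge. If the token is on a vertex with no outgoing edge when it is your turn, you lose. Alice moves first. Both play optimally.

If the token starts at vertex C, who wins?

Use the standard recursion: the mover loses at a terminal position; elsewhere, the mover wins exactly when some move hands the opponent an L position.
Every edge goes from a vertex to one that appears earlier in the order E, G, H, D, B, C, I, A, F, so processing vertices in that order labels each vertex after all of its successors.
E: no outgoing edge → L
G: no outgoing edge → L
H: W (go to E, an L position)
D: W (go to G, an L position)
B: W (go to E, an L position)
C: W (go to G, an L position)
I: W (go to G, an L position)
A: W (go to G, an L position)
F: W (go to G, an L position)
The starting position C is W: Alice should move to G, handing over an L position.

Alice wins.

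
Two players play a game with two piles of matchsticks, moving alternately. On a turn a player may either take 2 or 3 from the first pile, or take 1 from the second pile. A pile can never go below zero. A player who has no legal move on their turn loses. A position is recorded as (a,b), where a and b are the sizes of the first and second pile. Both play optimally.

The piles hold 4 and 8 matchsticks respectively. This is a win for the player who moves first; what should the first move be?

Move to (1,8).

Use the standard recursion: the mover loses at a terminal position; elsewhere, the mover wins exactly when some move hands the opponent an L position.
No move ever increases a pile, so every position that can arise here has a ≤ 4 and b ≤ 8; it is enough to label the cells with 0 ≤ a ≤ 4 and 0 ≤ b ≤ 8.
Every move lowers a or b (never raises either), so fill the grid row by row in increasing a, and left to right within a row: each cell's successors are then already labelled.
      b=0  b=1  b=2  b=3  b=4  b=5  b=6  b=7  b=8
a=0:    L    W    L    W    L    W    L    W    L
a=1:    L    W    L    W    L    W    L    W    L
a=2:    W    L    W    L    W    L    W    L    W
a=3:    W    L    W    L    W    L    W    L    W
a=4:    W    W    W    W    W    W    W    W    W
Cells with no legal move (terminal, hence L): (0,0), (1,0).
The remaining L cells, each justified by listing all of its moves:
(0,2): only reaches (0,1)(W), which is W → L
(0,4): only reaches (0,3)(W), which is W → L
(0,6): only reaches (0,5)(W), which is W → L
(0,8): only reaches (0,7)(W), which is W → L
(1,2): only reaches (1,1)(W), which is W → L
(1,4): only reaches (1,3)(W), which is W → L
(1,6): only reaches (1,5)(W), which is W → L
(1,8): only reaches (1,7)(W), which is W → L
(2,1): only reaches (0,1)(W), (2,0)(W), all W → L
(2,3): only reaches (0,3)(W), (2,2)(W), all W → L
(2,5): only reaches (0,5)(W), (2,4)(W), all W → L
(2,7): only reaches (0,7)(W), (2,6)(W), all W → L
(3,1): only reaches (1,1)(W), (0,1)(W), (3,0)(W), all W → L
(3,3): only reaches (1,3)(W), (0,3)(W), (3,2)(W), all W → L
(3,5): only reaches (1,5)(W), (0,5)(W), (3,4)(W), all W → L
(3,7): only reaches (1,7)(W), (0,7)(W), (3,6)(W), all W → L
Every other cell has at least one move into one of the L cells above, so it is W.
From (4,8), the L positions reachable in one move are: (1,8).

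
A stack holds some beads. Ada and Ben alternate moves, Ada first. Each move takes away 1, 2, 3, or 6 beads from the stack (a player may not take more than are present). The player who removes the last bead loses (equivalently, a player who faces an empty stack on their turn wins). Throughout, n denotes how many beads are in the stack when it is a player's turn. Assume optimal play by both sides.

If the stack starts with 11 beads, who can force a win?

Compute win/loss labels from the base case upward. A position with no move is W. Any other position is W if it can reach an L in one move, else L.
n=0: no move; the opponent has just taken the last bead and therefore loses → W
n=1: L (sole option 0(W) is W)
n=2: W (go to 1, an L position)
n=3: W (go to 1, an L position)
n=4: W (go to 1, an L position)
n=5: L (options 4(W), 3(W), 2(W) are all W)
n=6: W (go to 5, an L position)
n=7: W (go to 5, an L position)
n=8: W (go to 5, an L position)
n=9: L (options 8(W), 7(W), 6(W), 3(W) are all W)
n=10: W (go to 9, an L position)
n=11: W (go to 9, an L position)
From 11 Ada can remove 2, leaving 9, reaching an L position.

Ada wins.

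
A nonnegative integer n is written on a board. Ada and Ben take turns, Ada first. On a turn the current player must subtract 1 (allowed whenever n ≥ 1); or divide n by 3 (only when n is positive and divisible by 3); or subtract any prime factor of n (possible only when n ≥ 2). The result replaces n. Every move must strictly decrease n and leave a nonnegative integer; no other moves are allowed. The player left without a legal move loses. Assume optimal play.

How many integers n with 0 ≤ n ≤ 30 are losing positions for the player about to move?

Positions with no move are L. A position that does have a move is losing for the player to move precisely when every available move leads to a winning position for the opponent. Fill in the labels:
n=0: no move → L
n=1: W (go to 0, an L position)
n=2: W (go to 0, an L position)
n=3: W (go to 0, an L position)
n=4: L (options 2(W), 3(W) are all W)
n=5: W (go to 0, an L position)
n=6: W (go to 4, an L position)
n=7: W (go to 0, an L position)
n=8: L (options 6(W), 7(W) are all W)
n=9: W (go to 8, an L position)
n=10: W (go to 8, an L position)
n=11: W (go to 0, an L position)
n=12: W (go to 4, an L position)
n=13: W (go to 0, an L position)
n=14: L (options 7(W), 12(W), 13(W) are all W)
n=15: W (go to 14, an L position)
n=16: W (go to 14, an L position)
n=17: W (go to 0, an L position)
n=18: L (options 6(W), 15(W), 16(W), 17(W) are all W)
n=19: W (go to 0, an L position)
n=20: W (go to 18, an L position)
n=21: W (go to 14, an L position)
n=22: L (options 11(W), 20(W), 21(W) are all W)
n=23: W (go to 0, an L position)
n=24: W (go to 8, an L position)
n=25: L (options 20(W), 24(W) are all W)
n=26: W (go to 25, an L position)
n=27: L (options 9(W), 24(W), 26(W) are all W)
n=28: W (go to 27, an L position)
n=29: W (go to 0, an L position)
n=30: W (go to 25, an L position)
L entries with 0 ≤ n ≤ 30: n = 0, 4, 8, 14, 18, 22, 25, 27; that makes 8.

8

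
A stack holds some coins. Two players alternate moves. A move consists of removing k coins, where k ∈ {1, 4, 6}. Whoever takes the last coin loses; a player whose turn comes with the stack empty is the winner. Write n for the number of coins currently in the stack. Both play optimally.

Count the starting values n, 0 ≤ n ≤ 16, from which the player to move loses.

7

Build the W/L table. Terminal = W. A non-terminal position is W if it has a move to some L; otherwise it is L.
n=0: no move; the opponent has just taken the last coin and therefore loses → W
n=1: only reaches 0(W), which is W → L
n=2: reaches L-position 1 → W
n=3: only reaches 2(W), which is W → L
n=4: reaches L-position 3 → W
n=5: reaches L-position 1 → W
n=6: only reaches 5(W), 2(W), 0(W), all W → L
n=7: reaches L-position 6 → W
n=8: only reaches 7(W), 4(W), 2(W), all W → L
n=9: reaches L-position 8 → W
n=10: reaches L-position 6 → W
n=11: only reaches 10(W), 7(W), 5(W), all W → L
n=12: reaches L-position 11 → W
n=13: only reaches 12(W), 9(W), 7(W), all W → L
n=14: reaches L-position 13 → W
n=15: reaches L-position 11 → W
n=16: only reaches 15(W), 12(W), 10(W), all W → L
L entries with 0 ≤ n ≤ 16: n = 1, 3, 6, 8, 11, 13, 16; that makes 7.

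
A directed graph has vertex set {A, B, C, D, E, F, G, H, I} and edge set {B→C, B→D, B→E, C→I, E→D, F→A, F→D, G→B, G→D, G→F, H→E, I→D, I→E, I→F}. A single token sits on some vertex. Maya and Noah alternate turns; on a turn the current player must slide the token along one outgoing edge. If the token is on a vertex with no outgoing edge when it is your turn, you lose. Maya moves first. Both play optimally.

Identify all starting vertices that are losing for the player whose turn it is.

A, C, D, H

Compute win/loss labels from the base case upward. A position with no move is L. Any other position is W if it can reach an L in one move, else L.
Every edge goes from a vertex to one that appears earlier in the order D, A, F, E, I, C, B, H, G, so processing vertices in that order labels each vertex after all of its successors.
D: no outgoing edge → L
A: no outgoing edge → L
F: →A(L), so W
E: →D(L), so W
I: →D(L), so W
C: →I(W) only, which is W, so L
B: →C(L), so W
H: →E(W) only, which is W, so L
G: →D(L), so W
Reading off the rows marked L gives the requested list; there are 4 such vertices.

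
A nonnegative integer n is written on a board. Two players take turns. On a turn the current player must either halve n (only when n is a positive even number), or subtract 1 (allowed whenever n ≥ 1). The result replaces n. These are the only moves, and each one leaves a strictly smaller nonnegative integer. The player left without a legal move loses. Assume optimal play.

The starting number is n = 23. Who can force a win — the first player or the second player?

Label each position W (a win for the player to move) or L (a loss). A position with no legal move is L; any other position is W exactly when some move reaches an L, and L when every move reaches a W.
n=0: no move → L
n=1: →0(L), so W
n=2: →1(W) only, which is W, so L
n=3: →2(L), so W
n=4: →2(L), so W
n=5: →4(W) only, which is W, so L
n=6: →5(L), so W
n=7: →6(W) only, which is W, so L
n=8: →7(L), so W
n=9: →8(W) only, which is W, so L
n=10: →5(L), so W
n=11: →10(W) only, which is W, so L
n=12: →11(L), so W
n=13: →12(W) only, which is W, so L
n=14: →7(L), so W
n=15: →14(W) only, which is W, so L
n=16: →15(L), so W
n=17: →16(W) only, which is W, so L
n=18: →9(L), so W
n=19: →18(W) only, which is W, so L
n=20: →19(L), so W
n=21: →20(W) only, which is W, so L
n=22: →11(L), so W
n=23: →22(W) only, which is W, so L
The starting position 23 is L: whatever the player to move does, the opponent receives a W position.

The second player wins.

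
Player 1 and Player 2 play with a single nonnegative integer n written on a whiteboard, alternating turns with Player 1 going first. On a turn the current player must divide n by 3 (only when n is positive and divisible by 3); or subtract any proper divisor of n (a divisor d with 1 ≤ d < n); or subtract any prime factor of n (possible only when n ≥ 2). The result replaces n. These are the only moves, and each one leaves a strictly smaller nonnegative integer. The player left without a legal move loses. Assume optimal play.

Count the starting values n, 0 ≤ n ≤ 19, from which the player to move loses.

5

Use the standard recursion: the mover loses at a terminal position; elsewhere, the mover wins exactly when some move hands the opponent an L position.
n=0: no move → L
n=1: no move → L
n=2: W (go to 0, an L position)
n=3: W (go to 0, an L position)
n=4: L (options 2(W), 3(W) are all W)
n=5: W (go to 0, an L position)
n=6: W (go to 4, an L position)
n=7: W (go to 0, an L position)
n=8: W (go to 4, an L position)
n=9: L (options 3(W), 6(W), 8(W) are all W)
n=10: W (go to 9, an L position)
n=11: W (go to 0, an L position)
n=12: W (go to 4, an L position)
n=13: W (go to 0, an L position)
n=14: L (options 7(W), 12(W), 13(W) are all W)
n=15: W (go to 14, an L position)
n=16: W (go to 14, an L position)
n=17: W (go to 0, an L position)
n=18: W (go to 9, an L position)
n=19: W (go to 0, an L position)
L entries with 0 ≤ n ≤ 19: n = 0, 1, 4, 9, 14; that makes 5.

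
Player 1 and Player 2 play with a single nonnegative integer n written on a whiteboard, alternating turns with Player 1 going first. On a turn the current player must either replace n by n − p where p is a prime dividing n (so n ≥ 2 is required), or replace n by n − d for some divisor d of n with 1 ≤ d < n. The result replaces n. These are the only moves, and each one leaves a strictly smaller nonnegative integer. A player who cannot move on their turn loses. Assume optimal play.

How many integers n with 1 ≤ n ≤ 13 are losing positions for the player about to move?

3

Positions with no move are L. A position that does have a move is losing for the player to move precisely when every available move leads to a winning position for the opponent. Fill in the labels:
n=0: no move → L
n=1: no move → L
n=2: can move to 0, which is L ⇒ W
n=3: can move to 0, which is L ⇒ W
n=4: moves to 2(W), 3(W); every one is W ⇒ L
n=5: can move to 0, which is L ⇒ W
n=6: can move to 4, which is L ⇒ W
n=7: can move to 0, which is L ⇒ W
n=8: can move to 4, which is L ⇒ W
n=9: moves to 6(W), 8(W); every one is W ⇒ L
n=10: can move to 9, which is L ⇒ W
n=11: can move to 0, which is L ⇒ W
n=12: can move to 9, which is L ⇒ W
n=13: can move to 0, which is L ⇒ W
L entries with 1 ≤ n ≤ 13 (n=0 is outside the asked range and is not counted): n = 1, 4, 9; that makes 3.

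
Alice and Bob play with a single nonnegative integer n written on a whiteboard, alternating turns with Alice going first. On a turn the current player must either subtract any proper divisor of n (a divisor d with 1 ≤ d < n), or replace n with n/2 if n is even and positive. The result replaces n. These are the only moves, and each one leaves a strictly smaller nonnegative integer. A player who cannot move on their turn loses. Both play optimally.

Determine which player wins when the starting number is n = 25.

Label each position W (a win for the player to move) or L (a loss). A position with no legal move is L; any other position is W exactly when some move reaches an L, and L when every move reaches a W.
n=0: no move → L
n=1: no move → L
n=2: can move to 1, which is L ⇒ W
n=3: the only move is to 2(W), a W ⇒ L
n=4: can move to 3, which is L ⇒ W
n=5: the only move is to 4(W), a W ⇒ L
n=6: can move to 3, which is L ⇒ W
n=7: the only move is to 6(W), a W ⇒ L
n=8: can move to 7, which is L ⇒ W
n=9: moves to 6(W), 8(W); every one is W ⇒ L
n=10: can move to 5, which is L ⇒ W
n=11: the only move is to 10(W), a W ⇒ L
n=12: can move to 9, which is L ⇒ W
n=13: the only move is to 12(W), a W ⇒ L
n=14: can move to 7, which is L ⇒ W
n=15: moves to 10(W), 12(W), 14(W); every one is W ⇒ L
n=16: can move to 15, which is L ⇒ W
n=17: the only move is to 16(W), a W ⇒ L
n=18: can move to 9, which is L ⇒ W
n=19: the only move is to 18(W), a W ⇒ L
n=20: can move to 15, which is L ⇒ W
n=21: moves to 14(W), 18(W), 20(W); every one is W ⇒ L
n=22: can move to 11, which is L ⇒ W
n=23: the only move is to 22(W), a W ⇒ L
n=24: can move to 21, which is L ⇒ W
n=25: moves to 20(W), 24(W); every one is W ⇒ L
The starting position 25 is L: whatever Alice does, the opponent receives a W position.

Bob wins.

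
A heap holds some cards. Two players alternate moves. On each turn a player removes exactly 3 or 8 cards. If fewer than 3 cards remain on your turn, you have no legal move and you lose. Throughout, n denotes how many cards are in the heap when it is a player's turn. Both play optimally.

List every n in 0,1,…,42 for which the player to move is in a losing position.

0, 1, 2, 6, 7, 11, 12, 13, 17, 18, 22, 23, 24, 28, 29, 33, 34, 35, 39, 40

Build the W/L table. Terminal = L. A non-terminal position is W if it has a move to some L; otherwise it is L.
n=0: no move → L
n=1: no move → L
n=2: no move → L
n=3: W (go to 0, an L position)
n=4: W (go to 1, an L position)
n=5: W (go to 2, an L position)
n=6: L (sole option 3(W) is W)
n=7: L (sole option 4(W) is W)
n=8: W (go to 0, an L position)
n=9: W (go to 6, an L position)
n=10: W (go to 7, an L position)
n=11: L (options 8(W), 3(W) are all W)
n=12: L (options 9(W), 4(W) are all W)
n=13: L (options 10(W), 5(W) are all W)
n=14: W (go to 11, an L position)
n=15: W (go to 12, an L position)
n=16: W (go to 13, an L position)
n=17: L (options 14(W), 9(W) are all W)
n=18: L (options 15(W), 10(W) are all W)
n=19: W (go to 11, an L position)
n=20: W (go to 17, an L position)
n=21: W (go to 18, an L position)
n=22: L (options 19(W), 14(W) are all W)
n=23: L (options 20(W), 15(W) are all W)
n=24: L (options 21(W), 16(W) are all W)
n=25: W (go to 22, an L position)
n=26: W (go to 23, an L position)
n=27: W (go to 24, an L position)
n=28: L (options 25(W), 20(W) are all W)
n=29: L (options 26(W), 21(W) are all W)
n=30: W (go to 22, an L position)
n=31: W (go to 28, an L position)
n=32: W (go to 29, an L position)
n=33: L (options 30(W), 25(W) are all W)
n=34: L (options 31(W), 26(W) are all W)
n=35: L (options 32(W), 27(W) are all W)
n=36: W (go to 33, an L position)
n=37: W (go to 34, an L position)
n=38: W (go to 35, an L position)
n=39: L (options 36(W), 31(W) are all W)
n=40: L (options 37(W), 32(W) are all W)
n=41: W (go to 33, an L position)
n=42: W (go to 39, an L position)
The losing starting values of n are exactly the entries labelled L in this table (20 of them).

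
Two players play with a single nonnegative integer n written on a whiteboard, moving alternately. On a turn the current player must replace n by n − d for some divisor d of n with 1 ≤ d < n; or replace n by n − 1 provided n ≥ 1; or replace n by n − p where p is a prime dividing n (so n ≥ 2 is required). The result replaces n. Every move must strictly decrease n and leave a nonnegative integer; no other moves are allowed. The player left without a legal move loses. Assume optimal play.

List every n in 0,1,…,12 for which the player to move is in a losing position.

Build the W/L table. Terminal = L. A non-terminal position is W if it has a move to some L; otherwise it is L.
n=0: no move → L
n=1: →0(L), so W
n=2: →0(L), so W
n=3: →0(L), so W
n=4: →2(W), 3(W) — all W, so L
n=5: →0(L), so W
n=6: →4(L), so W
n=7: →0(L), so W
n=8: →4(L), so W
n=9: →6(W), 8(W) — all W, so L
n=10: →9(L), so W
n=11: →0(L), so W
n=12: →9(L), so W
Reading off the rows marked L gives the requested list; there are 3 such values of n.

0, 4, 9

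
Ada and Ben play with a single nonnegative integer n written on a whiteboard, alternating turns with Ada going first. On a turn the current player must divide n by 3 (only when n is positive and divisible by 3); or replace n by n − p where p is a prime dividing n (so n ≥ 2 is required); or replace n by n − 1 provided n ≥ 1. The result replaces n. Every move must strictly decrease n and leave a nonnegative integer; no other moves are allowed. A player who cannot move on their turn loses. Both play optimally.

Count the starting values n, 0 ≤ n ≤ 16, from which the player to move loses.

Work bottom-up. With no move the player to move loses. Otherwise the position is W if at least one move leads to an L position for the opponent, and L if every move leads to a W.
n=0: no move → L
n=1: can move to 0, which is L ⇒ W
n=2: can move to 0, which is L ⇒ W
n=3: can move to 0, which is L ⇒ W
n=4: moves to 2(W), 3(W); every one is W ⇒ L
n=5: can move to 0, which is L ⇒ W
n=6: can move to 4, which is L ⇒ W
n=7: can move to 0, which is L ⇒ W
n=8: moves to 6(W), 7(W); every one is W ⇒ L
n=9: can move to 8, which is L ⇒ W
n=10: can move to 8, which is L ⇒ W
n=11: can move to 0, which is L ⇒ W
n=12: can move to 4, which is L ⇒ W
n=13: can move to 0, which is L ⇒ W
n=14: moves to 7(W), 12(W), 13(W); every one is W ⇒ L
n=15: can move to 14, which is L ⇒ W
n=16: can move to 14, which is L ⇒ W
L entries with 0 ≤ n ≤ 16: n = 0, 4, 8, 14; that makes 4.

4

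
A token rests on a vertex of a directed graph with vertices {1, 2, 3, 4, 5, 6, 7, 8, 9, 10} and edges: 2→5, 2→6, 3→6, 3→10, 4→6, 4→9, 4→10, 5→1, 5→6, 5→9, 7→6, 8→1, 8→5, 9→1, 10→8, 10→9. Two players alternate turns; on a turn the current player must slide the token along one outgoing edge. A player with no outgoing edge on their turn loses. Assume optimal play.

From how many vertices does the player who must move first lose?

3

Work bottom-up. With no move the player to move loses. Otherwise the position is W if at least one move leads to an L position for the opponent, and L if every move leads to a W.
Every edge goes from a vertex to one that appears earlier in the order 1, 6, 9, 5, 8, 2, 10, 4, 7, 3, so processing vertices in that order labels each vertex after all of its successors.
1: no outgoing edge → L
6: no outgoing edge → L
9: can move to 1, which is L ⇒ W
5: can move to 6, which is L ⇒ W
8: can move to 1, which is L ⇒ W
2: can move to 6, which is L ⇒ W
10: moves to 8(W), 9(W); every one is W ⇒ L
4: can move to 10, which is L ⇒ W
7: can move to 6, which is L ⇒ W
3: can move to 10, which is L ⇒ W
The L vertices are 1, 6, 10; that is 3 in all.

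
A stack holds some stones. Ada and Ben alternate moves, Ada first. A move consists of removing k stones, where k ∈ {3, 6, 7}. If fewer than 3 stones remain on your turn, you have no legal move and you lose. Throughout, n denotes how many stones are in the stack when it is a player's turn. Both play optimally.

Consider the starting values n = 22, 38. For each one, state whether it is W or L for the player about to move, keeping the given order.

22: L, 38: W

Work bottom-up. With no move the player to move loses. Otherwise the position is W if at least one move leads to an L position for the opponent, and L if every move leads to a W.
n=0: no move → L
n=1: no move → L
n=2: no move → L
n=3: reaches L-position 0 → W
n=4: reaches L-position 1 → W
n=5: reaches L-position 2 → W
n=6: reaches L-position 0 → W
n=7: reaches L-position 1 → W
n=8: reaches L-position 2 → W
n=9: reaches L-position 2 → W
n=10: only reaches 7(W), 4(W), 3(W), all W → L
n=11: only reaches 8(W), 5(W), 4(W), all W → L
n=12: only reaches 9(W), 6(W), 5(W), all W → L
n=13: reaches L-position 10 → W
n=14: reaches L-position 11 → W
n=15: reaches L-position 12 → W
n=16: reaches L-position 10 → W
n=17: reaches L-position 11 → W
n=18: reaches L-position 12 → W
n=19: reaches L-position 12 → W
n=20: only reaches 17(W), 14(W), 13(W), all W → L
n=21: only reaches 18(W), 15(W), 14(W), all W → L
n=22: only reaches 19(W), 16(W), 15(W), all W → L
n=23: reaches L-position 20 → W
n=24: reaches L-position 21 → W
n=25: reaches L-position 22 → W
n=26: reaches L-position 20 → W
n=27: reaches L-position 21 → W
n=28: reaches L-position 22 → W
n=29: reaches L-position 22 → W
n=30: only reaches 27(W), 24(W), 23(W), all W → L
n=31: only reaches 28(W), 25(W), 24(W), all W → L
n=32: only reaches 29(W), 26(W), 25(W), all W → L
n=33: reaches L-position 30 → W
n=34: reaches L-position 31 → W
n=35: reaches L-position 32 → W
n=36: reaches L-position 30 → W
n=37: reaches L-position 31 → W
n=38: reaches L-position 32 → W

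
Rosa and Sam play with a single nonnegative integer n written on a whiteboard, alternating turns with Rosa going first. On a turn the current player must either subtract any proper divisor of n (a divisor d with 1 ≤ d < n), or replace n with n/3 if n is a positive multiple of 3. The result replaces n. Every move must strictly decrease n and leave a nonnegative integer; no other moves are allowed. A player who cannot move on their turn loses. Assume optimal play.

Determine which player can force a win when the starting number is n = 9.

Sam wins.

Label each position W (a win for the player to move) or L (a loss). A position with no legal move is L; any other position is W exactly when some move reaches an L, and L when every move reaches a W.
n=0: no move → L
n=1: no move → L
n=2: can move to 1, which is L ⇒ W
n=3: can move to 1, which is L ⇒ W
n=4: moves to 2(W), 3(W); every one is W ⇒ L
n=5: can move to 4, which is L ⇒ W
n=6: can move to 4, which is L ⇒ W
n=7: the only move is to 6(W), a W ⇒ L
n=8: can move to 4, which is L ⇒ W
n=9: moves to 3(W), 6(W), 8(W); every one is W ⇒ L
The starting position 9 is L: whatever Rosa does, the opponent receives a W position.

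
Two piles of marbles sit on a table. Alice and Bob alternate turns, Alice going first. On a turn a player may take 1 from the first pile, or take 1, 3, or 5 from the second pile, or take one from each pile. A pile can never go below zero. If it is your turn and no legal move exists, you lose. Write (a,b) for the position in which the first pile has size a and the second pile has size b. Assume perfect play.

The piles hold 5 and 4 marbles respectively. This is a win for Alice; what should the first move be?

Positions with no move are L. A position that does have a move is losing for the player to move precisely when every available move leads to a winning position for the opponent. Fill in the labels:
No move ever increases a pile, so every position that can arise here has a ≤ 5 and b ≤ 4; it is enough to label the cells with 0 ≤ a ≤ 5 and 0 ≤ b ≤ 4.
Every move lowers a or b (never raises either), so fill the grid row by row in increasing a, and left to right within a row: each cell's successors are then already labelled.
      b=0  b=1  b=2  b=3  b=4
a=0:    L    W    L    W    L
a=1:    W    W    W    W    W
a=2:    L    W    L    W    L
a=3:    W    W    W    W    W
a=4:    L    W    L    W    L
a=5:    W    W    W    W    W
Cells with no legal move (terminal, hence L): (0,0).
The remaining L cells, each justified by listing all of its moves:
(0,2): L (sole option (0,1)(W) is W)
(0,4): L (options (0,3)(W), (0,1)(W) are all W)
(2,0): L (sole option (1,0)(W) is W)
(2,2): L (options (1,2)(W), (2,1)(W), (1,1)(W) are all W)
(2,4): L (options (1,4)(W), (2,3)(W), (2,1)(W), (1,3)(W) are all W)
(4,0): L (sole option (3,0)(W) is W)
(4,2): L (options (3,2)(W), (4,1)(W), (3,1)(W) are all W)
(4,4): L (options (3,4)(W), (4,3)(W), (4,1)(W), (3,3)(W) are all W)
Every other cell has at least one move into one of the L cells above, so it is W.
From (5,4), the L positions reachable in one move are: (4,4).

Move to (4,4).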